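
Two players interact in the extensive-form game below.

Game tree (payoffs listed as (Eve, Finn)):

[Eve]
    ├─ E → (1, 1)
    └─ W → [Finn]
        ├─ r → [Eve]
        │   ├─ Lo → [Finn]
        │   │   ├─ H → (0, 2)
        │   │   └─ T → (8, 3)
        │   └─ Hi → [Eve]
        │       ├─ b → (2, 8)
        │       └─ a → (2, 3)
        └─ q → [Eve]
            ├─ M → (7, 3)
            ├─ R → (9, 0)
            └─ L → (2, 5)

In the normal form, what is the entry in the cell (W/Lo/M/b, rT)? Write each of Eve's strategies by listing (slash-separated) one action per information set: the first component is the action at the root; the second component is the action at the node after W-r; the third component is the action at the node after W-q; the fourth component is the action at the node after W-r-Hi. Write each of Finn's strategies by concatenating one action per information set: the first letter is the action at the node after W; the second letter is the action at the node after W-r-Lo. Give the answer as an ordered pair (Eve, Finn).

Trace the play path from the root:
  Eve plays W
  Finn plays r at [W]
  Eve plays Lo at [W-r]
  Finn plays T at [W-r-Lo]
→ terminal payoff (8, 3).
(Eve's choice at the node after W-q is never reached on this path, so it doesn't affect the outcome.)

(8, 3)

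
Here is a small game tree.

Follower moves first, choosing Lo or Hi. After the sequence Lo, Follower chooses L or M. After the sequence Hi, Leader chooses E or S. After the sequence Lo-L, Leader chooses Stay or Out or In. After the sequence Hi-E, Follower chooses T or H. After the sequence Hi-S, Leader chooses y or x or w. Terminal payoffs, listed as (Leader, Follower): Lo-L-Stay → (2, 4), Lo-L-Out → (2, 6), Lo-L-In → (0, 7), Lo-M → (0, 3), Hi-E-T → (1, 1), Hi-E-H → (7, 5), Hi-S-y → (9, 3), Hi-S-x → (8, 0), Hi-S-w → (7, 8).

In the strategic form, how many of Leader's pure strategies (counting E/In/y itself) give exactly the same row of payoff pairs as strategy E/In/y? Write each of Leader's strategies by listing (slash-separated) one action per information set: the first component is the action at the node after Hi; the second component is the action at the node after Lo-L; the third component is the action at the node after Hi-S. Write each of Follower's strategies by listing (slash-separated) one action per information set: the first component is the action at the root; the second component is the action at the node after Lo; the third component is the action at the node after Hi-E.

Row for E/In/y (columns Lo/L/T, Lo/L/H, Lo/M/T, Lo/M/H, Hi/L/T, Hi/L/H, Hi/M/T, Hi/M/H): (0,7) (0,7) (0,3) (0,3) (1,1) (7,5) (1,1) (7,5).
Under E/In/y, Leader's choice at the node after Hi-S can never be reached regardless of what Follower does, so varying those choices leaves every outcome unchanged.
Holding the reachable choices fixed and varying the unreachable one freely already gives 3 equivalent strategies.
No other strategy reproduces this row, so those 3 are the full class: E/In/y, E/In/x, E/In/w.

3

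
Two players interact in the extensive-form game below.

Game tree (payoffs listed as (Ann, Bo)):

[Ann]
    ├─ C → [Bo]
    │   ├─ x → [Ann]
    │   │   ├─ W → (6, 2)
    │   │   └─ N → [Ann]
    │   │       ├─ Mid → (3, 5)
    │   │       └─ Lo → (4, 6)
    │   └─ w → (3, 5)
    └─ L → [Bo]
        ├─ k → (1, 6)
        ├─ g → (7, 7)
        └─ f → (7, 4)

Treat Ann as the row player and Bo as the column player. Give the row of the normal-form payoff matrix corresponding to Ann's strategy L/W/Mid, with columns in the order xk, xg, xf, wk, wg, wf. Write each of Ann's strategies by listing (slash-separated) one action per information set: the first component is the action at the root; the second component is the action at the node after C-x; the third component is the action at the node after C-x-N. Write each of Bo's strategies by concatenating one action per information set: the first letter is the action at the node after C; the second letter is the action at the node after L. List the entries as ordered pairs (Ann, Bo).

(1,6) (7,7) (7,4) (1,6) (7,7) (7,4)

vs xk: Ann plays L → Bo plays k at [L] → (1, 6)
vs xg: Ann plays L → Bo plays g at [L] → (7, 7)
vs xf: Ann plays L → Bo plays f at [L] → (7, 4)
vs wk: Ann plays L → Bo plays k at [L] → (1, 6)
vs wg: Ann plays L → Bo plays g at [L] → (7, 7)
vs wf: Ann plays L → Bo plays f at [L] → (7, 4)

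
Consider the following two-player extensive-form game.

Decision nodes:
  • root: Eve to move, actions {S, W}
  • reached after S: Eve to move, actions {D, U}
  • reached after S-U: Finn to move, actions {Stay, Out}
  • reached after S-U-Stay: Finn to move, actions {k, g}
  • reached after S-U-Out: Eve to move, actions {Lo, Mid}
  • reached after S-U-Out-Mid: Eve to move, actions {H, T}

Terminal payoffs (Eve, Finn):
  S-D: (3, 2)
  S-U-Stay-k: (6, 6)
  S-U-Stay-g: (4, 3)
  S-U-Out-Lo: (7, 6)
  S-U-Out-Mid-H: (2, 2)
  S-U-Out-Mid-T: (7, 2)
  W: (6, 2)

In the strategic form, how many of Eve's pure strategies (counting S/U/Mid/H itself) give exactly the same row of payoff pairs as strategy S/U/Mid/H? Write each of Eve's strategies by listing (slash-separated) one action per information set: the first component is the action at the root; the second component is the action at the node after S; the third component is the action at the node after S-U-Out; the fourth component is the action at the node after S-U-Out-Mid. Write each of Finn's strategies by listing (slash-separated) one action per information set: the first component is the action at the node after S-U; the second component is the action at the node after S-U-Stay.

Row for S/U/Mid/H (columns Stay/k, Stay/g, Out/k, Out/g): (6,6) (4,3) (2,2) (2,2).
Every one of Eve's information sets is on the play path for some reply by Finn when Eve follows S/U/Mid/H.
Changing the action at any of them therefore changes at least one column, so only S/U/Mid/H itself gives this row.

1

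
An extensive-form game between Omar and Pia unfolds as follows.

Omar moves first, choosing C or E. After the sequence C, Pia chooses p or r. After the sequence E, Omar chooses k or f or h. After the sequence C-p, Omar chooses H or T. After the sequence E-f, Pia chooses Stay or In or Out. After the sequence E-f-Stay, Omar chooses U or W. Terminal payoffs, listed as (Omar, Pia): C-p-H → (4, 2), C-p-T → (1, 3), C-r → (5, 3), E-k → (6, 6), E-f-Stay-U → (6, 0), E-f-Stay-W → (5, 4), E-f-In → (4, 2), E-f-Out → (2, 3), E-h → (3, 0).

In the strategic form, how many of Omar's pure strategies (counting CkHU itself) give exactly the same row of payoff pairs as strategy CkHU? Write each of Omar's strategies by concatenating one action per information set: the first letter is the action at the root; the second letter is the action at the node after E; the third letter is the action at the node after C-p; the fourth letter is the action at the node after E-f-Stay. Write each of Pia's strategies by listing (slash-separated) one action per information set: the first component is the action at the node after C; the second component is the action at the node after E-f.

Row for CkHU (columns p/Stay, p/In, p/Out, r/Stay, r/In, r/Out): (4,2) (4,2) (4,2) (5,3) (5,3) (5,3).
Under CkHU, Omar's choice at the node after E and at the node after E-f-Stay can never be reached regardless of what Pia does, so varying those choices leaves every outcome unchanged.
Holding the reachable choices fixed and varying the unreachable ones freely already gives 3 × 2 = 6 equivalent strategies.
No other strategy reproduces this row, so those 6 are the full class: CkHU, CkHW, CfHU, CfHW, ChHU, ChHW.

6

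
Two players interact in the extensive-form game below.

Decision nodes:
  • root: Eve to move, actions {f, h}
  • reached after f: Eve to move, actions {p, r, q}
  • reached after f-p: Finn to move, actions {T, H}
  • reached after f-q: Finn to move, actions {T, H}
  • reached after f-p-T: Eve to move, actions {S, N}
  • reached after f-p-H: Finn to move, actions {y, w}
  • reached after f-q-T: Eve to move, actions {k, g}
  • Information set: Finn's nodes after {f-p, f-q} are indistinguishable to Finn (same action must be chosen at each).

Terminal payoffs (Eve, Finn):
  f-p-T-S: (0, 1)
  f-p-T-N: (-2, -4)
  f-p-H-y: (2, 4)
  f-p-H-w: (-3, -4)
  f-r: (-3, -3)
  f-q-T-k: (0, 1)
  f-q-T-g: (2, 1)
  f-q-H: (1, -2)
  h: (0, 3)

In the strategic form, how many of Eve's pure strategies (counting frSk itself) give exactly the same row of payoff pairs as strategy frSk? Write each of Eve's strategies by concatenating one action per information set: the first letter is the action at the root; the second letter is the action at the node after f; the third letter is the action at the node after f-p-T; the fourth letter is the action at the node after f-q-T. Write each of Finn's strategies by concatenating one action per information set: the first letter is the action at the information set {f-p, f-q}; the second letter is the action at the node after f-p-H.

4

Row for frSk (columns Ty, Tw, Hy, Hw): (-3,-3) (-3,-3) (-3,-3) (-3,-3).
Under frSk, Eve's choice at the node after f-p-T and at the node after f-q-T can never be reached regardless of what Finn does, so varying those choices leaves every outcome unchanged.
Holding the reachable choices fixed and varying the unreachable ones freely already gives 2 × 2 = 4 equivalent strategies.
No other strategy reproduces this row, so those 4 are the full class: frSk, frSg, frNk, frNg.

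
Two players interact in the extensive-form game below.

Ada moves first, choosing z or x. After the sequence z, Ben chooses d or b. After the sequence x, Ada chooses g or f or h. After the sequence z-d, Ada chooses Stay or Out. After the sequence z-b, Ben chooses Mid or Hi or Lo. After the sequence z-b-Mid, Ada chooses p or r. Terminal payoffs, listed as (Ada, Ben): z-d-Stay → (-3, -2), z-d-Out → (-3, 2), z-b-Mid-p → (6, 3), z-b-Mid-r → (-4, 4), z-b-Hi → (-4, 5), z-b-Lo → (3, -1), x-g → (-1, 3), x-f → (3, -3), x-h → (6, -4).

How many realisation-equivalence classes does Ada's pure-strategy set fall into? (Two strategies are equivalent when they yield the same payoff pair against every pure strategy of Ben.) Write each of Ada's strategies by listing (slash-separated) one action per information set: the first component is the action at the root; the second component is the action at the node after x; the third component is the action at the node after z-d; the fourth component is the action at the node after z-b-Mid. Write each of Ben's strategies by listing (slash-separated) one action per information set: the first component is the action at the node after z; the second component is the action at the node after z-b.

7

Ada has 24 pure strategies: z/g/Stay/p, z/g/Stay/r, z/g/Out/p, z/g/Out/r, z/f/Stay/p, z/f/Stay/r, z/f/Out/p, z/f/Out/r, z/h/Stay/p, z/h/Stay/r, z/h/Out/p, z/h/Out/r, x/g/Stay/p, x/g/Stay/r, x/g/Out/p, x/g/Out/r, x/f/Stay/p, x/f/Stay/r, x/f/Out/p, x/f/Out/r, x/h/Stay/p, x/h/Stay/r, x/h/Out/p, x/h/Out/r. Columns: d/Mid, d/Hi, d/Lo, b/Mid, b/Hi, b/Lo.
{z/g/Stay/p, z/f/Stay/p, z/h/Stay/p} → row (-3,-2) (-3,-2) (-3,-2) (6,3) (-4,5) (3,-1)
{z/g/Stay/r, z/f/Stay/r, z/h/Stay/r} → row (-3,-2) (-3,-2) (-3,-2) (-4,4) (-4,5) (3,-1)
{z/g/Out/p, z/f/Out/p, z/h/Out/p} → row (-3,2) (-3,2) (-3,2) (6,3) (-4,5) (3,-1)
{z/g/Out/r, z/f/Out/r, z/h/Out/r} → row (-3,2) (-3,2) (-3,2) (-4,4) (-4,5) (3,-1)
{x/g/Stay/p, x/g/Stay/r, x/g/Out/p, x/g/Out/r} → row (-1,3) (-1,3) (-1,3) (-1,3) (-1,3) (-1,3)
{x/f/Stay/p, x/f/Stay/r, x/f/Out/p, x/f/Out/r} → row (3,-3) (3,-3) (3,-3) (3,-3) (3,-3) (3,-3)
{x/h/Stay/p, x/h/Stay/r, x/h/Out/p, x/h/Out/r} → row (6,-4) (6,-4) (6,-4) (6,-4) (6,-4) (6,-4)
That's 7 distinct rows out of 24 strategies.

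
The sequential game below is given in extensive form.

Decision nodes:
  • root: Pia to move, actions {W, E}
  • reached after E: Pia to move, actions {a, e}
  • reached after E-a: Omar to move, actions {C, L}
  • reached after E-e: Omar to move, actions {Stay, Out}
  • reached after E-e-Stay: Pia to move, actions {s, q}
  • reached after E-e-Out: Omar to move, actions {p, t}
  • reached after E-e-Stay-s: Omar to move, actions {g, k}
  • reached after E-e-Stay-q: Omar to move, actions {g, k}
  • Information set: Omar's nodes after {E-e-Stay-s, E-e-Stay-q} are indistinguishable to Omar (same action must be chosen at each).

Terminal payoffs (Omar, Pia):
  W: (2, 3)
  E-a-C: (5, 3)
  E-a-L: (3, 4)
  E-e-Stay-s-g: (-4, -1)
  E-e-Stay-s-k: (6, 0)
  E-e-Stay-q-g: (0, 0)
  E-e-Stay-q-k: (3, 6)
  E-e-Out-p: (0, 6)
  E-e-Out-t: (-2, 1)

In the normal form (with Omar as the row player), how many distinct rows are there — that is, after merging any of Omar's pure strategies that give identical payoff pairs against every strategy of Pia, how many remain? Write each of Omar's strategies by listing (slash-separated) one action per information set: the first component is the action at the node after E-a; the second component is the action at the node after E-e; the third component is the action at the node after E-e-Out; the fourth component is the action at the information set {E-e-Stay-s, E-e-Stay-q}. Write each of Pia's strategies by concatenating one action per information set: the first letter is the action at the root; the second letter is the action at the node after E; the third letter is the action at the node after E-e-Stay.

8

Omar has 16 pure strategies: C/Stay/p/g, C/Stay/p/k, C/Stay/t/g, C/Stay/t/k, C/Out/p/g, C/Out/p/k, C/Out/t/g, C/Out/t/k, L/Stay/p/g, L/Stay/p/k, L/Stay/t/g, L/Stay/t/k, L/Out/p/g, L/Out/p/k, L/Out/t/g, L/Out/t/k. Columns: Was, Waq, Wes, Weq, Eas, Eaq, Ees, Eeq.
{C/Stay/p/g, C/Stay/t/g} → row (2,3) (2,3) (2,3) (2,3) (5,3) (5,3) (-4,-1) (0,0)
{C/Stay/p/k, C/Stay/t/k} → row (2,3) (2,3) (2,3) (2,3) (5,3) (5,3) (6,0) (3,6)
{C/Out/p/g, C/Out/p/k} → row (2,3) (2,3) (2,3) (2,3) (5,3) (5,3) (0,6) (0,6)
{C/Out/t/g, C/Out/t/k} → row (2,3) (2,3) (2,3) (2,3) (5,3) (5,3) (-2,1) (-2,1)
{L/Stay/p/g, L/Stay/t/g} → row (2,3) (2,3) (2,3) (2,3) (3,4) (3,4) (-4,-1) (0,0)
{L/Stay/p/k, L/Stay/t/k} → row (2,3) (2,3) (2,3) (2,3) (3,4) (3,4) (6,0) (3,6)
{L/Out/p/g, L/Out/p/k} → row (2,3) (2,3) (2,3) (2,3) (3,4) (3,4) (0,6) (0,6)
{L/Out/t/g, L/Out/t/k} → row (2,3) (2,3) (2,3) (2,3) (3,4) (3,4) (-2,1) (-2,1)
That's 8 distinct rows out of 16 strategies.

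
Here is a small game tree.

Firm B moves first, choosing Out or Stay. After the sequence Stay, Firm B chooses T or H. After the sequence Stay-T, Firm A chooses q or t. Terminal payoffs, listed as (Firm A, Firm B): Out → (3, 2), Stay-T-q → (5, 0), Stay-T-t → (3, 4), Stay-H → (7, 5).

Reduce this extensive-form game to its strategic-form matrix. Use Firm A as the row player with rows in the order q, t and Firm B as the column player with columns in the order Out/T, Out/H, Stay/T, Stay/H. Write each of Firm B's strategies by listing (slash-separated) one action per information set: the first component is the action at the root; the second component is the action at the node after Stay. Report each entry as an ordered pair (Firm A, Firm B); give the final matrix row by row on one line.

q: (3,2) (3,2) (5,0) (7,5) | t: (3,2) (3,2) (3,4) (7,5)

Row q: Out/T→(3,2), Out/H→(3,2), Stay/T→(5,0), Stay/H→(7,5)
Row t: Out/T→(3,2), Out/H→(3,2), Stay/T→(3,4), Stay/H→(7,5)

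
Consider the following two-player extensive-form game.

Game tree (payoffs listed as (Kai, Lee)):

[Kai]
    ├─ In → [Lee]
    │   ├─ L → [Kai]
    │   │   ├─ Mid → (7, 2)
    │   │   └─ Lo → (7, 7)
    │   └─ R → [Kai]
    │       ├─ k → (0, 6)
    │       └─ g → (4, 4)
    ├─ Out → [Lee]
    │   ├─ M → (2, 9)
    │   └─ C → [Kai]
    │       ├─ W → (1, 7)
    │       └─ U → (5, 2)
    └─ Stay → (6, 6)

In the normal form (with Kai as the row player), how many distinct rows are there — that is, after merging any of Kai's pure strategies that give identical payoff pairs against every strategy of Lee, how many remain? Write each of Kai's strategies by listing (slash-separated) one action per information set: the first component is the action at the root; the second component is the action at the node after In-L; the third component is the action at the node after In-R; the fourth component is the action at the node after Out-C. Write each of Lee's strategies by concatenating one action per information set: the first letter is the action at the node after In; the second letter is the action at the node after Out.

Kai has 24 pure strategies: In/Mid/k/W, In/Mid/k/U, In/Mid/g/W, In/Mid/g/U, In/Lo/k/W, In/Lo/k/U, In/Lo/g/W, In/Lo/g/U, Out/Mid/k/W, Out/Mid/k/U, Out/Mid/g/W, Out/Mid/g/U, Out/Lo/k/W, Out/Lo/k/U, Out/Lo/g/W, Out/Lo/g/U, Stay/Mid/k/W, Stay/Mid/k/U, Stay/Mid/g/W, Stay/Mid/g/U, Stay/Lo/k/W, Stay/Lo/k/U, Stay/Lo/g/W, Stay/Lo/g/U. Columns: LM, LC, RM, RC.
{In/Mid/k/W, In/Mid/k/U} → row (7,2) (7,2) (0,6) (0,6)
{In/Mid/g/W, In/Mid/g/U} → row (7,2) (7,2) (4,4) (4,4)
{In/Lo/k/W, In/Lo/k/U} → row (7,7) (7,7) (0,6) (0,6)
{In/Lo/g/W, In/Lo/g/U} → row (7,7) (7,7) (4,4) (4,4)
{Out/Mid/k/W, Out/Mid/g/W, Out/Lo/k/W, Out/Lo/g/W} → row (2,9) (1,7) (2,9) (1,7)
{Out/Mid/k/U, Out/Mid/g/U, Out/Lo/k/U, Out/Lo/g/U} → row (2,9) (5,2) (2,9) (5,2)
{Stay/Mid/k/W, Stay/Mid/k/U, Stay/Mid/g/W, Stay/Mid/g/U, Stay/Lo/k/W, Stay/Lo/k/U, Stay/Lo/g/W, Stay/Lo/g/U} → row (6,6) (6,6) (6,6) (6,6)
That's 7 distinct rows out of 24 strategies.

7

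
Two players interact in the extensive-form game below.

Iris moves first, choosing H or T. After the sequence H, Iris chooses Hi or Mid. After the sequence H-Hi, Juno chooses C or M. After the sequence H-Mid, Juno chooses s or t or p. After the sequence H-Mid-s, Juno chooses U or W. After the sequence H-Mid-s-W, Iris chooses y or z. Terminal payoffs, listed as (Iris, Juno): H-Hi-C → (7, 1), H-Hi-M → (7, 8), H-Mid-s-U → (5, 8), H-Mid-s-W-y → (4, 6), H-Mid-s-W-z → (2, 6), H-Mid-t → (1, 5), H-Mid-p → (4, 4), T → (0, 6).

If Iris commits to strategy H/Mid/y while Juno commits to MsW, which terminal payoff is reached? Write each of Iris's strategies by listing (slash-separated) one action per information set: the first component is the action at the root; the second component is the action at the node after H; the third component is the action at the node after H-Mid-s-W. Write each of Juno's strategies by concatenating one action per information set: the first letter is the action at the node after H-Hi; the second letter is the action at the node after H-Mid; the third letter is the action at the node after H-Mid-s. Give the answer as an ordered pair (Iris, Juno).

(4, 6)

Trace the play path from the root:
  Iris plays H
  Iris plays Mid at [H]
  Juno plays s at [H-Mid]
  Juno plays W at [H-Mid-s]
  Iris plays y at [H-Mid-s-W]
→ terminal payoff (4, 6).
(Juno's choice at the node after H-Hi is never reached on this path, so it doesn't affect the outcome.)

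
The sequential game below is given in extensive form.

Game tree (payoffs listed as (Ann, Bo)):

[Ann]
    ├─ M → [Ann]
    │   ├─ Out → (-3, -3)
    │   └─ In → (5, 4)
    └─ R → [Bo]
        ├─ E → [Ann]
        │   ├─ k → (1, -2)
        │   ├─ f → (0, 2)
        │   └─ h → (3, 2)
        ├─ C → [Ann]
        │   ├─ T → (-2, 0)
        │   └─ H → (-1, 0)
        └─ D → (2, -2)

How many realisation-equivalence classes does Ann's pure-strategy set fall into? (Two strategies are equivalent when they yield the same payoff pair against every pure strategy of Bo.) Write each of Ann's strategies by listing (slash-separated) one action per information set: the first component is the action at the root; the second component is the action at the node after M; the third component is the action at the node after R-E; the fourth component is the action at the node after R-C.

8

Ann has 24 pure strategies: M/Out/k/T, M/Out/k/H, M/Out/f/T, M/Out/f/H, M/Out/h/T, M/Out/h/H, M/In/k/T, M/In/k/H, M/In/f/T, M/In/f/H, M/In/h/T, M/In/h/H, R/Out/k/T, R/Out/k/H, R/Out/f/T, R/Out/f/H, R/Out/h/T, R/Out/h/H, R/In/k/T, R/In/k/H, R/In/f/T, R/In/f/H, R/In/h/T, R/In/h/H. Columns: E, C, D.
{M/Out/k/T, M/Out/k/H, M/Out/f/T, M/Out/f/H, M/Out/h/T, M/Out/h/H} → row (-3,-3) (-3,-3) (-3,-3)
{M/In/k/T, M/In/k/H, M/In/f/T, M/In/f/H, M/In/h/T, M/In/h/H} → row (5,4) (5,4) (5,4)
{R/Out/k/T, R/In/k/T} → row (1,-2) (-2,0) (2,-2)
{R/Out/k/H, R/In/k/H} → row (1,-2) (-1,0) (2,-2)
{R/Out/f/T, R/In/f/T} → row (0,2) (-2,0) (2,-2)
{R/Out/f/H, R/In/f/H} → row (0,2) (-1,0) (2,-2)
{R/Out/h/T, R/In/h/T} → row (3,2) (-2,0) (2,-2)
{R/Out/h/H, R/In/h/H} → row (3,2) (-1,0) (2,-2)
That's 8 distinct rows out of 24 strategies.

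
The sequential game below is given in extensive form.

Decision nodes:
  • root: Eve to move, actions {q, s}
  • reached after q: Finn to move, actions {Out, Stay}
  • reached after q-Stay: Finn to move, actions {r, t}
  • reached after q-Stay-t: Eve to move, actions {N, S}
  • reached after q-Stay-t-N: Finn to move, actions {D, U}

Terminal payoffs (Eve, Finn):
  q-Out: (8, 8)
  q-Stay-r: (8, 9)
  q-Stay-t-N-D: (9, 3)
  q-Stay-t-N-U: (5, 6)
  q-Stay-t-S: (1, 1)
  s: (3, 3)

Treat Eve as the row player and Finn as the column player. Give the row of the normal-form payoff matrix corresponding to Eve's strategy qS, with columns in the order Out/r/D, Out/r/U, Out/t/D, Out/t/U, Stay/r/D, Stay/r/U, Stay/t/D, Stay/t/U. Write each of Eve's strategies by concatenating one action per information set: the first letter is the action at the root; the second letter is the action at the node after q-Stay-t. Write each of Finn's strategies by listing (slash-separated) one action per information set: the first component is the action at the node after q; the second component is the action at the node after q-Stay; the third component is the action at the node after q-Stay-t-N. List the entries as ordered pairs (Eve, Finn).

vs Out/r/D: Eve plays q → Finn plays Out at [q] → (8, 8)
vs Out/r/U: Eve plays q → Finn plays Out at [q] → (8, 8)
vs Out/t/D: Eve plays q → Finn plays Out at [q] → (8, 8)
vs Out/t/U: Eve plays q → Finn plays Out at [q] → (8, 8)
vs Stay/r/D: Eve plays q → Finn plays Stay at [q] → Finn plays r at [q-Stay] → (8, 9)
vs Stay/r/U: Eve plays q → Finn plays Stay at [q] → Finn plays r at [q-Stay] → (8, 9)
vs Stay/t/D: Eve plays q → Finn plays Stay at [q] → Finn plays t at [q-Stay] → Eve plays S at [q-Stay-t] → (1, 1)
vs Stay/t/U: Eve plays q → Finn plays Stay at [q] → Finn plays t at [q-Stay] → Eve plays S at [q-Stay-t] → (1, 1)

(8,8) (8,8) (8,8) (8,8) (8,9) (8,9) (1,1) (1,1)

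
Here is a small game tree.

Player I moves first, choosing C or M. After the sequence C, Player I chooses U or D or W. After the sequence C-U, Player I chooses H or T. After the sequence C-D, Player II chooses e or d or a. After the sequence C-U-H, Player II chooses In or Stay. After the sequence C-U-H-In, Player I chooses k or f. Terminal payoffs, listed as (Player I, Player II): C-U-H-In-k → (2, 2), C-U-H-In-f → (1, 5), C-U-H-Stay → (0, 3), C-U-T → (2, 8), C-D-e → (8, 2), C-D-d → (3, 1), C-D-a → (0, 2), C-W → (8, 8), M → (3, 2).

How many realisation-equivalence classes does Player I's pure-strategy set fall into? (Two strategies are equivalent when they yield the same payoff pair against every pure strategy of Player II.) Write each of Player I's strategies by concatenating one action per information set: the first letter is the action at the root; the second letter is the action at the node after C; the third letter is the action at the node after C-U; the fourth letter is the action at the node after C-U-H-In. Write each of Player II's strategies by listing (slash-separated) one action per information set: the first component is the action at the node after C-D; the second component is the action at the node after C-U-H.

Player I has 24 pure strategies: CUHk, CUHf, CUTk, CUTf, CDHk, CDHf, CDTk, CDTf, CWHk, CWHf, CWTk, CWTf, MUHk, MUHf, MUTk, MUTf, MDHk, MDHf, MDTk, MDTf, MWHk, MWHf, MWTk, MWTf. Columns: e/In, e/Stay, d/In, d/Stay, a/In, a/Stay.
{CUHk} → row (2,2) (0,3) (2,2) (0,3) (2,2) (0,3)
{CUHf} → row (1,5) (0,3) (1,5) (0,3) (1,5) (0,3)
{CUTk, CUTf} → row (2,8) (2,8) (2,8) (2,8) (2,8) (2,8)
{CDHk, CDHf, CDTk, CDTf} → row (8,2) (8,2) (3,1) (3,1) (0,2) (0,2)
{CWHk, CWHf, CWTk, CWTf} → row (8,8) (8,8) (8,8) (8,8) (8,8) (8,8)
{MUHk, MUHf, MUTk, MUTf, MDHk, MDHf, MDTk, MDTf, MWHk, MWHf, MWTk, MWTf} → row (3,2) (3,2) (3,2) (3,2) (3,2) (3,2)
That's 6 distinct rows out of 24 strategies.

6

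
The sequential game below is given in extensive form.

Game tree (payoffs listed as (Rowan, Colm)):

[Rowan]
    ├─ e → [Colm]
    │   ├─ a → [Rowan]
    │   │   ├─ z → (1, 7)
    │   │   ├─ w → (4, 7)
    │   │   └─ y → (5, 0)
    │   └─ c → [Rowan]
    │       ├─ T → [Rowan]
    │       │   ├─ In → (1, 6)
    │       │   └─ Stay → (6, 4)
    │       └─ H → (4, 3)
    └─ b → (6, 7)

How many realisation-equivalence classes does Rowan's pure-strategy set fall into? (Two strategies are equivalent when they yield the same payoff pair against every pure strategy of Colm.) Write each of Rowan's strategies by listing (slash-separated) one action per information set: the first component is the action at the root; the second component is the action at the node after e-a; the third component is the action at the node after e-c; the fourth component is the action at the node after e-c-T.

10

Rowan has 24 pure strategies: e/z/T/In, e/z/T/Stay, e/z/H/In, e/z/H/Stay, e/w/T/In, e/w/T/Stay, e/w/H/In, e/w/H/Stay, e/y/T/In, e/y/T/Stay, e/y/H/In, e/y/H/Stay, b/z/T/In, b/z/T/Stay, b/z/H/In, b/z/H/Stay, b/w/T/In, b/w/T/Stay, b/w/H/In, b/w/H/Stay, b/y/T/In, b/y/T/Stay, b/y/H/In, b/y/H/Stay. Columns: a, c.
{e/z/T/In} → row (1,7) (1,6)
{e/z/T/Stay} → row (1,7) (6,4)
{e/z/H/In, e/z/H/Stay} → row (1,7) (4,3)
{e/w/T/In} → row (4,7) (1,6)
{e/w/T/Stay} → row (4,7) (6,4)
{e/w/H/In, e/w/H/Stay} → row (4,7) (4,3)
{e/y/T/In} → row (5,0) (1,6)
{e/y/T/Stay} → row (5,0) (6,4)
{e/y/H/In, e/y/H/Stay} → row (5,0) (4,3)
{b/z/T/In, b/z/T/Stay, b/z/H/In, b/z/H/Stay, b/w/T/In, b/w/T/Stay, b/w/H/In, b/w/H/Stay, b/y/T/In, b/y/T/Stay, b/y/H/In, b/y/H/Stay} → row (6,7) (6,7)
That's 10 distinct rows out of 24 strategies.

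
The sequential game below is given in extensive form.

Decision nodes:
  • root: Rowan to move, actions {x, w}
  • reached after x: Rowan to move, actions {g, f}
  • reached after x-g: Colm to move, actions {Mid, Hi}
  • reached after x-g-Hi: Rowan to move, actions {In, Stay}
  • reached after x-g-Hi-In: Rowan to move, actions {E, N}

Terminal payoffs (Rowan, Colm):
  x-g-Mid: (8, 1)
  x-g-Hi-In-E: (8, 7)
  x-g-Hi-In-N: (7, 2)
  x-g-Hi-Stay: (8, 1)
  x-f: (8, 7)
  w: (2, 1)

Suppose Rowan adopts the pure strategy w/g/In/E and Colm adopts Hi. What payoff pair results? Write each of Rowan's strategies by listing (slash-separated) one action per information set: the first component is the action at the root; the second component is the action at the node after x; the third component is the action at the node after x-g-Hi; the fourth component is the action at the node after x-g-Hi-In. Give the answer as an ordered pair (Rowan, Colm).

(2, 1)

Trace the play path from the root:
  Rowan plays w
→ terminal payoff (2, 1).
(Rowan's choice at the node after x is never reached on this path, so it doesn't affect the outcome.)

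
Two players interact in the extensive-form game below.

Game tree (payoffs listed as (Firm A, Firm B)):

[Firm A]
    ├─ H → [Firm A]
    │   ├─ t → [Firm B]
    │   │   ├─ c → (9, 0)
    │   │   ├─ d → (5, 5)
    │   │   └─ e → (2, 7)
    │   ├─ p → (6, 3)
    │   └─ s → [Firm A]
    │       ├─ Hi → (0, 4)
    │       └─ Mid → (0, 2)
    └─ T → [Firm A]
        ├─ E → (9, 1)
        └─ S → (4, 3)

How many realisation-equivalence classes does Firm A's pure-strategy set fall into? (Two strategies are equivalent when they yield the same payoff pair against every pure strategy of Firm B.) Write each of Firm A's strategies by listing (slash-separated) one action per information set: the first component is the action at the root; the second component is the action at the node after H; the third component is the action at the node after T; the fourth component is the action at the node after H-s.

6

Firm A has 24 pure strategies: H/t/E/Hi, H/t/E/Mid, H/t/S/Hi, H/t/S/Mid, H/p/E/Hi, H/p/E/Mid, H/p/S/Hi, H/p/S/Mid, H/s/E/Hi, H/s/E/Mid, H/s/S/Hi, H/s/S/Mid, T/t/E/Hi, T/t/E/Mid, T/t/S/Hi, T/t/S/Mid, T/p/E/Hi, T/p/E/Mid, T/p/S/Hi, T/p/S/Mid, T/s/E/Hi, T/s/E/Mid, T/s/S/Hi, T/s/S/Mid. Columns: c, d, e.
{H/t/E/Hi, H/t/E/Mid, H/t/S/Hi, H/t/S/Mid} → row (9,0) (5,5) (2,7)
{H/p/E/Hi, H/p/E/Mid, H/p/S/Hi, H/p/S/Mid} → row (6,3) (6,3) (6,3)
{H/s/E/Hi, H/s/S/Hi} → row (0,4) (0,4) (0,4)
{H/s/E/Mid, H/s/S/Mid} → row (0,2) (0,2) (0,2)
{T/t/E/Hi, T/t/E/Mid, T/p/E/Hi, T/p/E/Mid, T/s/E/Hi, T/s/E/Mid} → row (9,1) (9,1) (9,1)
{T/t/S/Hi, T/t/S/Mid, T/p/S/Hi, T/p/S/Mid, T/s/S/Hi, T/s/S/Mid} → row (4,3) (4,3) (4,3)
That's 6 distinct rows out of 24 strategies.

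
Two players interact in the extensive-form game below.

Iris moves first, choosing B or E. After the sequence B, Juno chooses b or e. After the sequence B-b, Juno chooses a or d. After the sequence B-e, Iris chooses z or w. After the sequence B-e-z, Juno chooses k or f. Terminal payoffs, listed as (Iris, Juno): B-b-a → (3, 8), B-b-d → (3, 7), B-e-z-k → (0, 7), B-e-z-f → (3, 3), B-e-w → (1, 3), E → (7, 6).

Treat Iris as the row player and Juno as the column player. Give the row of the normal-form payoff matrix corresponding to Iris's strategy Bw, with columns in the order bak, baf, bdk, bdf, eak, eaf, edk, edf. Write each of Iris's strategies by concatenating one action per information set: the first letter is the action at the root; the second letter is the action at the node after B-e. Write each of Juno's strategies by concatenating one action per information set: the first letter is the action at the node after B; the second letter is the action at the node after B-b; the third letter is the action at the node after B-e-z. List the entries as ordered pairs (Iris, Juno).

vs bak: Iris plays B → Juno plays b at [B] → Juno plays a at [B-b] → (3, 8)
vs baf: Iris plays B → Juno plays b at [B] → Juno plays a at [B-b] → (3, 8)
vs bdk: Iris plays B → Juno plays b at [B] → Juno plays d at [B-b] → (3, 7)
vs bdf: Iris plays B → Juno plays b at [B] → Juno plays d at [B-b] → (3, 7)
vs eak: Iris plays B → Juno plays e at [B] → Iris plays w at [B-e] → (1, 3)
vs eaf: Iris plays B → Juno plays e at [B] → Iris plays w at [B-e] → (1, 3)
vs edk: Iris plays B → Juno plays e at [B] → Iris plays w at [B-e] → (1, 3)
vs edf: Iris plays B → Juno plays e at [B] → Iris plays w at [B-e] → (1, 3)

(3,8) (3,8) (3,7) (3,7) (1,3) (1,3) (1,3) (1,3)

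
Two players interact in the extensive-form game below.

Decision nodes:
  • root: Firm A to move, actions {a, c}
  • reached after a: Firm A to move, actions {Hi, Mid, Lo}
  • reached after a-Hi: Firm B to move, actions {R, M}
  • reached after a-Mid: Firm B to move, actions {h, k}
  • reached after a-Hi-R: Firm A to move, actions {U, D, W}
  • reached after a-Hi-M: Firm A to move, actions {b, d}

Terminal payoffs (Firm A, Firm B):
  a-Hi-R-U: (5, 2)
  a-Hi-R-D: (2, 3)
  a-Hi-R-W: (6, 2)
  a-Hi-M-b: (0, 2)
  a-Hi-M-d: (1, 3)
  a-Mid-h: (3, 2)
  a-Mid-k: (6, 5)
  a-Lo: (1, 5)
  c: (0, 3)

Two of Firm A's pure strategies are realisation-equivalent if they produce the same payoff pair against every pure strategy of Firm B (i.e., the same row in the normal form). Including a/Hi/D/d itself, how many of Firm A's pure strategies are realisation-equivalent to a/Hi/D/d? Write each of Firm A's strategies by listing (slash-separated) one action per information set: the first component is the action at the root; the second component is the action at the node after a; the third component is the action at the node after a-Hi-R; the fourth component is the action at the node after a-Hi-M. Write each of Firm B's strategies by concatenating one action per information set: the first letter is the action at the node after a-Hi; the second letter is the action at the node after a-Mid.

1

Row for a/Hi/D/d (columns Rh, Rk, Mh, Mk): (2,3) (2,3) (1,3) (1,3).
Every one of Firm A's information sets is on the play path for some reply by Firm B when Firm A follows a/Hi/D/d.
Changing the action at any of them therefore changes at least one column, so only a/Hi/D/d itself gives this row.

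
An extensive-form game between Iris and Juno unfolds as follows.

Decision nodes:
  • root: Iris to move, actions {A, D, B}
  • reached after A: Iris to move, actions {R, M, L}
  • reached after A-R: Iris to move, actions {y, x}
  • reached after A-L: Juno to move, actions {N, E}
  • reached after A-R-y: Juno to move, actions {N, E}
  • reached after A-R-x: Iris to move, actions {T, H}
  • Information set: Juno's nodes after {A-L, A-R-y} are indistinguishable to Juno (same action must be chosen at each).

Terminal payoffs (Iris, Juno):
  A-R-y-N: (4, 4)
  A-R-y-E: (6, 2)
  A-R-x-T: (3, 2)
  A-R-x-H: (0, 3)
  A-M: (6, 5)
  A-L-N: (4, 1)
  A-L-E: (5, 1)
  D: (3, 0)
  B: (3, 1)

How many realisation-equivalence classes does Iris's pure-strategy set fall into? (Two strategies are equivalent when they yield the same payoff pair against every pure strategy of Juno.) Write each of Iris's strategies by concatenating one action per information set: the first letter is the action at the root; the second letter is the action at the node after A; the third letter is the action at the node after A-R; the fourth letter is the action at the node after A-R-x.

7

Iris has 36 pure strategies: ARyT, ARyH, ARxT, ARxH, AMyT, AMyH, AMxT, AMxH, ALyT, ALyH, ALxT, ALxH, DRyT, DRyH, DRxT, DRxH, DMyT, DMyH, DMxT, DMxH, DLyT, DLyH, DLxT, DLxH, BRyT, BRyH, BRxT, BRxH, BMyT, BMyH, BMxT, BMxH, BLyT, BLyH, BLxT, BLxH. Columns: N, E.
{ARyT, ARyH} → row (4,4) (6,2)
{ARxT} → row (3,2) (3,2)
{ARxH} → row (0,3) (0,3)
{AMyT, AMyH, AMxT, AMxH} → row (6,5) (6,5)
{ALyT, ALyH, ALxT, ALxH} → row (4,1) (5,1)
{DRyT, DRyH, DRxT, DRxH, DMyT, DMyH, DMxT, DMxH, DLyT, DLyH, DLxT, DLxH} → row (3,0) (3,0)
{BRyT, BRyH, BRxT, BRxH, BMyT, BMyH, BMxT, BMxH, BLyT, BLyH, BLxT, BLxH} → row (3,1) (3,1)
That's 7 distinct rows out of 36 strategies.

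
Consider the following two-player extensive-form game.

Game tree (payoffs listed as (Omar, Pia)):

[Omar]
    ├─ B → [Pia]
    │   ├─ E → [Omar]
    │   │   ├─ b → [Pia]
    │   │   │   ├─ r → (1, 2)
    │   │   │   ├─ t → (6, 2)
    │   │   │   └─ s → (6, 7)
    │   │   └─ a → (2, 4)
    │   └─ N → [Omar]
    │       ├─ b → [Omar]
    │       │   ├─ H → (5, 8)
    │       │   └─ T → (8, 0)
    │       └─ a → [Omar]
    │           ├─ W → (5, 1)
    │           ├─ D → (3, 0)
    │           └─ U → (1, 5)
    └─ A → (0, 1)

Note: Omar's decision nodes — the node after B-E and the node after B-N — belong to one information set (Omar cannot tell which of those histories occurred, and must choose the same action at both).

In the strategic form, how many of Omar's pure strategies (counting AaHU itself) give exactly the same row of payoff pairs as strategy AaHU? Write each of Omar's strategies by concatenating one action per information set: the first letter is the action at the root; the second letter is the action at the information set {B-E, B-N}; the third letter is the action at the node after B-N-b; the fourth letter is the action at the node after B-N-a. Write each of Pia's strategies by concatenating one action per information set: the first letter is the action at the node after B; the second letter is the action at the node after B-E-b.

12

Row for AaHU (columns Er, Et, Es, Nr, Nt, Ns): (0,1) (0,1) (0,1) (0,1) (0,1) (0,1).
Under AaHU, Omar's choice at the information set {B-E, B-N} and at the node after B-N-b and at the node after B-N-a can never be reached regardless of what Pia does, so varying those choices leaves every outcome unchanged.
Holding the reachable choices fixed and varying the unreachable ones freely already gives 2 × 2 × 3 = 12 equivalent strategies.
No other strategy reproduces this row, so those 12 are the full class: AbHW, AbHD, AbHU, AbTW, AbTD, AbTU, AaHW, AaHD, AaHU, AaTW, AaTD, AaTU.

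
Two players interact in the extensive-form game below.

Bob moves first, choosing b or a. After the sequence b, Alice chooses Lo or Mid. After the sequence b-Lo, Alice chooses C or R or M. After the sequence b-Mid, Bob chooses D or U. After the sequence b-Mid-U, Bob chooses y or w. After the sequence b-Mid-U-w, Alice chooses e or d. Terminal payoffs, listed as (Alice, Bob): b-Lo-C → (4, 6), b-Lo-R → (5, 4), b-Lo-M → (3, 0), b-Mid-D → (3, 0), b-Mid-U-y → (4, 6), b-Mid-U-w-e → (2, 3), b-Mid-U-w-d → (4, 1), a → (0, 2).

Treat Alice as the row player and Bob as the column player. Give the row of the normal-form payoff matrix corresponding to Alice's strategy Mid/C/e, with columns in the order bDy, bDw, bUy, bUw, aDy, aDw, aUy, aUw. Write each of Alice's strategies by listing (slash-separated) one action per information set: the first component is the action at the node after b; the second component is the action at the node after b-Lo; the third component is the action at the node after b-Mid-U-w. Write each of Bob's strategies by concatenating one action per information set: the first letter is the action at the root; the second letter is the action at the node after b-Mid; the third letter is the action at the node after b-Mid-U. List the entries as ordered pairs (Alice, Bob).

vs bDy: Bob plays b → Alice plays Mid at [b] → Bob plays D at [b-Mid] → (3, 0)
vs bDw: Bob plays b → Alice plays Mid at [b] → Bob plays D at [b-Mid] → (3, 0)
vs bUy: Bob plays b → Alice plays Mid at [b] → Bob plays U at [b-Mid] → Bob plays y at [b-Mid-U] → (4, 6)
vs bUw: Bob plays b → Alice plays Mid at [b] → Bob plays U at [b-Mid] → Bob plays w at [b-Mid-U] → Alice plays e at [b-Mid-U-w] → (2, 3)
vs aDy: Bob plays a → (0, 2)
vs aDw: Bob plays a → (0, 2)
vs aUy: Bob plays a → (0, 2)
vs aUw: Bob plays a → (0, 2)

(3,0) (3,0) (4,6) (2,3) (0,2) (0,2) (0,2) (0,2)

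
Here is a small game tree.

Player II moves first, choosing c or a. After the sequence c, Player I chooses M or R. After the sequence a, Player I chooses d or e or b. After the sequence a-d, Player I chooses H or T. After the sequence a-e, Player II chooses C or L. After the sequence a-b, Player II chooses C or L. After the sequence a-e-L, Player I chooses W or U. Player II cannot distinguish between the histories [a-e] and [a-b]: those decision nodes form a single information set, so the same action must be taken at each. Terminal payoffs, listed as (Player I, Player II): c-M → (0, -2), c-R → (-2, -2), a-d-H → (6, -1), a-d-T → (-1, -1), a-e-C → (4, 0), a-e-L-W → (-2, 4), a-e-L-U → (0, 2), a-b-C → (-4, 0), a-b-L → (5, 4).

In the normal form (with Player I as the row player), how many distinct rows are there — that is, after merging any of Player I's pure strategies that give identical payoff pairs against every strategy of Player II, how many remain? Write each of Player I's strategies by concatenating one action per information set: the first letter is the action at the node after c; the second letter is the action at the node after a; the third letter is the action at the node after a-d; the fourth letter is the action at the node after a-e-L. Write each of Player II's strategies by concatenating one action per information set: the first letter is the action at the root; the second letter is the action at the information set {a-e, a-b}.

10

Player I has 24 pure strategies: MdHW, MdHU, MdTW, MdTU, MeHW, MeHU, MeTW, MeTU, MbHW, MbHU, MbTW, MbTU, RdHW, RdHU, RdTW, RdTU, ReHW, ReHU, ReTW, ReTU, RbHW, RbHU, RbTW, RbTU. Columns: cC, cL, aC, aL.
{MdHW, MdHU} → row (0,-2) (0,-2) (6,-1) (6,-1)
{MdTW, MdTU} → row (0,-2) (0,-2) (-1,-1) (-1,-1)
{MeHW, MeTW} → row (0,-2) (0,-2) (4,0) (-2,4)
{MeHU, MeTU} → row (0,-2) (0,-2) (4,0) (0,2)
{MbHW, MbHU, MbTW, MbTU} → row (0,-2) (0,-2) (-4,0) (5,4)
{RdHW, RdHU} → row (-2,-2) (-2,-2) (6,-1) (6,-1)
{RdTW, RdTU} → row (-2,-2) (-2,-2) (-1,-1) (-1,-1)
{ReHW, ReTW} → row (-2,-2) (-2,-2) (4,0) (-2,4)
{ReHU, ReTU} → row (-2,-2) (-2,-2) (4,0) (0,2)
{RbHW, RbHU, RbTW, RbTU} → row (-2,-2) (-2,-2) (-4,0) (5,4)
That's 10 distinct rows out of 24 strategies.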